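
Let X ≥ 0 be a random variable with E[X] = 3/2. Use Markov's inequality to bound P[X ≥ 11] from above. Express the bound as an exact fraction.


μ = E[X] = 3/2, a = 11.
Markov: P[X ≥ 11] ≤ μ/a = (3/2)/11 = 3/22.
Numerically: ≈ 0.1364.
(Since a = 11 > μ = 1.5000, the bound 3/22 is < 1 and informative.)

P[X ≥ 11] ≤ 3/22 ≈ 0.1364.


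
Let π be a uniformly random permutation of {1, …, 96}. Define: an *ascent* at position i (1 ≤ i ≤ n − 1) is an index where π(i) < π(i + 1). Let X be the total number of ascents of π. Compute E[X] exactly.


Write X = Σ X_I over i = 1, …, 95, with X_I the indicator of one ascent.
There are 95 indicators.
For each fixed i, the pair (π(i), π(i+1)) is a uniformly random ordered pair of distinct values from {1, …, 96}; by symmetry P[π(i) < π(i+1)] = 1/2.
By linearity: E[X] = 95 · (1/2) = (96 − 1) · (1/2) = 95/2 ≈ 47.500000.

E[X] = 95/2 = 47.500000.


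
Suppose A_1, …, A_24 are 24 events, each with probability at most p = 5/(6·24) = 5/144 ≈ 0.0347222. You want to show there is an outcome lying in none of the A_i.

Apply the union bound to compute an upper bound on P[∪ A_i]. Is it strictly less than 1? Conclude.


Union bound: P[∪_{i=1}^{24} A_i] ≤ Σ_i P[A_i] ≤ 24·p = 24·(5/144) = 5/6.
Numerically: 5/6 ≈ 0.8333333.
Is 5/6 < 1? YES.
Since P[∪ A_i] ≤ 5/6 < 1, the complement has P[∩ A_i^c] ≥ 1 − 5/6 = 1/6 > 0, so some outcome avoids every A_i.

24·p = 5/6 ≈ 0.8333333; existence CERTIFIED by the union bound.


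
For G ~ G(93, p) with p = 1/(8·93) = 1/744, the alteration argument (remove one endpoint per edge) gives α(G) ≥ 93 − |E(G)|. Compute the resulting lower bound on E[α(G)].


E[|E(G)|] = C(93, 2)·p = 4278 · (1/744) = 23/4.
E[α(G)] ≥ n − E[|E(G)|] = 93 − 23/4 = 349/4.
Numerically: ≈ 87.25000.
(This is only a lower bound; the true E[α(G)] may be larger.)

E[α(G)] ≥ 349/4 ≈ 87.25000.


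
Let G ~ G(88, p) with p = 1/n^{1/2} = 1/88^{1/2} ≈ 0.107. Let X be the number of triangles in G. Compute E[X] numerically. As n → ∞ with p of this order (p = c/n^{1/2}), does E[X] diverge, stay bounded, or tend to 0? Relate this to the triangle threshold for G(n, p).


Number of potential triangles: C(88, 3) = 109736.
Each occurs with probability p³ ≈ (0.107)³ ≈ 1.21137e-03.
By linearity: E[X] = C(88, 3)·p³ ≈ 109736 · 1.21137e-03 ≈ 132.931.
Since α = 1/2 < 1, p = c/n^{1/2} ≫ 1/n is above the triangle threshold p ~ 1/n. Asymptotically E[X] ~ (c³/6)·n^{3(1−α)} = (1³/6)·n^{1.5} → ∞; triangles are abundant w.h.p.

E[X] ≈ 132.931; in regime p = Θ(1/n^{1/2}) E[X] diverges (above the triangle threshold p ~ 1/n).


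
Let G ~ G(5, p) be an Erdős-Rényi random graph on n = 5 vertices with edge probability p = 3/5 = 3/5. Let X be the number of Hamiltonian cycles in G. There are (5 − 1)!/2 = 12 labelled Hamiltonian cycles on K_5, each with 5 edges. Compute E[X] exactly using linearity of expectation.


K_5 has (5 − 1)!/2 = 12 labelled Hamiltonian cycles.
For each such Hamiltonian cycle H, let X_H = 1 if all 5 edges of H are present in G. Then P[X_H = 1] = p^{5} = (3/5)^{5} = 243/3125.
Summing the indicators: E[X] = Σ_H E[X_H] = 12 · p^{5} = 12 · 243/3125 = 2916/3125.
Numerically: E[X] ≈ 0.933.

E[X] = 12 · (3/5)^{5} = 2916/3125 ≈ 0.933.


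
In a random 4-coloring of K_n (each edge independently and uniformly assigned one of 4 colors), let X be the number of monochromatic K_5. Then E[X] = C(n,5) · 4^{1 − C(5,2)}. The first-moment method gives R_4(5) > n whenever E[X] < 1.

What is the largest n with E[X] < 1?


We need C(n, 5) · 4^{1 − 10} < 1, i.e. C(n, 5) < 4^{10 − 1} = 262144.
Check values of n near the boundary:
  n = 28: C(28, 5) = 98280; 98280 < 262144? YES
  n = 29: C(29, 5) = 118755; 118755 < 262144? YES
  n = 30: C(30, 5) = 142506; 142506 < 262144? YES
  n = 31: C(31, 5) = 169911; 169911 < 262144? YES
  n = 32: C(32, 5) = 201376; 201376 < 262144? YES
  n = 33: C(33, 5) = 237336; 237336 < 262144? YES
  n = 34: C(34, 5) = 278256; 278256 < 262144? NO
The largest n with C(n, 5) < 262144 is n = 33 (where E[X] = 29667/32768 ≈ 0.9053650). Hence R_4(5) > 33, i.e. R_4(5) ≥ 34.

Largest n = 33; hence R_4(5) > 33.


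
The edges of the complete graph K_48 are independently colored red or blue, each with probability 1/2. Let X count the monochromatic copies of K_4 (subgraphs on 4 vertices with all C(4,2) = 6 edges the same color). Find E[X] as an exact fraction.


Let X = Σ_S X_S over the C(48, 4) = 194580 subsets S of size 4, where X_S = 1 if the K_4 on S is monochromatic.
For a fixed S, the K_4 on S has C(4, 2) = 6 edges. P[all 6 edges red] = (1/2)^6, and likewise for blue, so P[monochromatic] = 2·(1/2)^6 = 2^{1 − 6} = 1/32.
By linearity: E[X] = C(48, 4) · 2^{1 − 6} = 194580 · 1/32 = 48645/8.
Numerically: E[X] ≈ 6080.625.

E[X] = C(48,4)·2^(1−C(4,2)) = 48645/8 ≈ 6080.625.


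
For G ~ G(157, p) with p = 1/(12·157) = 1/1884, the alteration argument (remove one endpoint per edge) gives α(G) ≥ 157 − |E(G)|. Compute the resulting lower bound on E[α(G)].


E[|E(G)|] = C(157, 2)·p = 12246 · (1/1884) = 13/2.
E[α(G)] ≥ n − E[|E(G)|] = 157 − 13/2 = 301/2.
Numerically: ≈ 150.500.
(This is only a lower bound; the true E[α(G)] may be larger.)

E[α(G)] ≥ 301/2 ≈ 150.500.


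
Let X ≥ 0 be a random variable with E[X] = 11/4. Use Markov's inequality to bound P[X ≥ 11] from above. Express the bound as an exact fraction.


μ = E[X] = 11/4, a = 11.
Markov: P[X ≥ 11] ≤ μ/a = (11/4)/11 = 1/4.
Numerically: ≈ 0.25000.
(Since a = 11 > μ = 2.75000, the bound 1/4 is < 1 and informative.)

P[X ≥ 11] ≤ 1/4 ≈ 0.25000.


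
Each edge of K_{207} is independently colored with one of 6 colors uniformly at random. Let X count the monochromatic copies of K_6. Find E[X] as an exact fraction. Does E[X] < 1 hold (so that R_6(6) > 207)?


E[X] = C(207, 6) · 6^{1 − 15} = 101563230237 · 6^{−14} = 101563230237/78364164096.
As a reduced fraction: E[X] = 33854410079/26121388032 ≈ 1.296.
Is E[X] < 1? NO.
Since E[X] ≥ 1, the first-moment bound is inconclusive at n = 207; it does NOT by itself certify R_6(6) > 207.

E[X] = 33854410079/26121388032 ≈ 1.296; E[X] ≥ 1; first-moment method inconclusive here.


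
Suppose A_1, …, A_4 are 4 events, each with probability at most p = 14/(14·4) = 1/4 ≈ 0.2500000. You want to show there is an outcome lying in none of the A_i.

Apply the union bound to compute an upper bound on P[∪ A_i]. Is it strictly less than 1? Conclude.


Union bound: P[∪_{i=1}^{4} A_i] ≤ Σ_i P[A_i] ≤ 4·p = 4·(1/4) = 1.
Numerically: 1 ≈ 1.0000000.
Is 1 < 1? NO.
Since the bound 1 is ≥ 1, the union bound is uninformative here; it does NOT by itself certify existence.

4·p = 1 ≈ 1.0000000; existence NOT certified by the union bound.


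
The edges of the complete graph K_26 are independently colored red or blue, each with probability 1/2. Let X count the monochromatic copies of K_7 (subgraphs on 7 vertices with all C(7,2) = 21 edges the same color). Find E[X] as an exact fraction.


Let X = Σ_S X_S over the C(26, 7) = 657800 subsets S of size 7, where X_S = 1 if the K_7 on S is monochromatic.
For a fixed S, the K_7 on S has C(7, 2) = 21 edges. P[all 21 edges red] = (1/2)^21, and likewise for blue, so P[monochromatic] = 2·(1/2)^21 = 2^{1 − 21} = 1/1048576.
By linearity of expectation: E[X] = C(26, 7) · 2^{1 − 21} = 657800 · 1/1048576 = 82225/131072.
Numerically: E[X] ≈ 0.6273.

E[X] = C(26,7)·2^(1−C(7,2)) = 82225/131072 ≈ 0.6273.


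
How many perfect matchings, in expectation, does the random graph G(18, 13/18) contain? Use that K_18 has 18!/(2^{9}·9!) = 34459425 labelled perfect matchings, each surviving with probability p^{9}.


K_18 has 18!/(2^{9}·9!) = 34459425 labelled perfect matchings.
For each such perfect matching H, let X_H = 1 if all 9 edges of H are present in G. Then P[X_H = 1] = p^{9} = (13/18)^{9} = 10604499373/198359290368.
Summing the indicators: E[X] = Σ_H E[X_H] = 34459425 · p^{9} = 34459425 · 10604499373/198359290368 = 4511419145758525/2448880128.
Numerically: E[X] ≈ 1.84224e+06.

E[X] = 34459425 · (13/18)^{9} = 4511419145758525/2448880128 ≈ 1.84224e+06.


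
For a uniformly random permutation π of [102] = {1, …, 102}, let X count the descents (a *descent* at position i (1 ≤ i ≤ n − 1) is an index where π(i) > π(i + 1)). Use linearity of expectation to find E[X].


Write X = Σ X_I over i = 1, …, 101, with X_I the indicator of one descent.
There are 101 indicators.
For each fixed i, the pair (π(i), π(i+1)) is a uniformly random ordered pair of distinct values from {1, …, 102}; by symmetry P[π(i) > π(i+1)] = 1/2.
By linearity: E[X] = 101 · (1/2) = (102 − 1) · (1/2) = 101/2 ≈ 50.5000.

E[X] = 101/2 = 50.5000.


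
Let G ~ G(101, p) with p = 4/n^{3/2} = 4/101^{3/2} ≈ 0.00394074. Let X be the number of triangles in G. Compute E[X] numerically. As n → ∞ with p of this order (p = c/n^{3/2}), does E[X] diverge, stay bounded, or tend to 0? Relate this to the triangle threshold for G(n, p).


Number of potential triangles: C(101, 3) = 166650.
Each occurs with probability p³ ≈ (0.00394074)³ ≈ 6.11975156e-08.
By linearity: E[X] = C(101, 3)·p³ ≈ 166650 · 6.11975156e-08 ≈ 0.010199.
Since α = 3/2 > 1, p = c/n^{3/2} = o(1/n) is below the triangle threshold p ~ 1/n. Asymptotically E[X] ~ (c³/6)·n^{3(1−α)} = (4³/6)·n^{-1.5} → 0, so by Markov's inequality G has no triangles w.h.p.

E[X] ≈ 0.010199; in regime p = Θ(1/n^{3/2}) E[X] tends to 0 (below the triangle threshold p ~ 1/n).


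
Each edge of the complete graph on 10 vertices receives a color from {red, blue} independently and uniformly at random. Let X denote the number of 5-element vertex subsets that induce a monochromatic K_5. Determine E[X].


Let X = Σ_S X_S over the C(10, 5) = 252 subsets S of size 5, where X_S = 1 if the K_5 on S is monochromatic.
For a fixed S, the K_5 on S has C(5, 2) = 10 edges. P[all 10 edges red] = (1/2)^10, and likewise for blue, so P[monochromatic] = 2·(1/2)^10 = 2^{1 − 10} = 1/512.
By linearity: E[X] = C(10, 5) · 2^{1 − 10} = 252 · 1/512 = 63/128.
Numerically: E[X] ≈ 0.492.

E[X] = C(10,5)·2^(1−C(5,2)) = 63/128 ≈ 0.492.


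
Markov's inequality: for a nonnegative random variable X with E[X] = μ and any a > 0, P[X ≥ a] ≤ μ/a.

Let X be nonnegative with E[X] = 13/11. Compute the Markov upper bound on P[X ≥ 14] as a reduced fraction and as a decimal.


μ = E[X] = 13/11, a = 14.
Markov: P[X ≥ 14] ≤ μ/a = (13/11)/14 = 13/154.
Numerically: ≈ 0.08442.
(Since a = 14 > μ = 1.18182, the bound 13/154 is < 1 and informative.)

P[X ≥ 14] ≤ 13/154 ≈ 0.08442.


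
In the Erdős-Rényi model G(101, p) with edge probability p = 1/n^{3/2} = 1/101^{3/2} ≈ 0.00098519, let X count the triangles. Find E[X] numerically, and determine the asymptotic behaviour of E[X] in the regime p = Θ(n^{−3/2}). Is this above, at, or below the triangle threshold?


Number of potential triangles: C(101, 3) = 166650.
Each occurs with probability p³ ≈ (0.00098519)³ ≈ 9.5621118e-10.
By linearity: E[X] = C(101, 3)·p³ ≈ 166650 · 9.5621118e-10 ≈ 0.00016.
Since α = 3/2 > 1, p = c/n^{3/2} = o(1/n) is below the triangle threshold p ~ 1/n. Asymptotically E[X] ~ (c³/6)·n^{3(1−α)} = (1³/6)·n^{-1.5} → 0, so by Markov's inequality G has no triangles w.h.p.

E[X] ≈ 0.00016; in regime p = Θ(1/n^{3/2}) E[X] tends to 0 (below the triangle threshold p ~ 1/n).


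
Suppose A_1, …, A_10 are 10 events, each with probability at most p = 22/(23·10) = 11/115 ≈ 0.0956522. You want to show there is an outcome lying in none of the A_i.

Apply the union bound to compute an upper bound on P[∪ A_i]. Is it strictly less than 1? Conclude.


Union bound: P[∪_{i=1}^{10} A_i] ≤ Σ_i P[A_i] ≤ 10·p = 10·(11/115) = 22/23.
Numerically: 22/23 ≈ 0.9565217.
Is 22/23 < 1? YES.
Since P[∪ A_i] ≤ 22/23 < 1, the complement has P[∩ A_i^c] ≥ 1 − 22/23 = 1/23 > 0, so some outcome avoids every A_i.

10·p = 22/23 ≈ 0.9565217; existence CERTIFIED by the union bound.


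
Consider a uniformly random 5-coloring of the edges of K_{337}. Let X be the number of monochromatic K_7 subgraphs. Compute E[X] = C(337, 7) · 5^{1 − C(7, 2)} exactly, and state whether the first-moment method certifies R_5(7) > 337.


E[X] = C(337, 7) · 5^{1 − 21} = 91989916924632 · 5^{−20} = 91989916924632/95367431640625.
As a reduced fraction: E[X] = 91989916924632/95367431640625 ≈ 0.9646.
Is E[X] < 1? YES.
Since E[X] < 1, there exists a 5-coloring of K_{337} with no monochromatic K_7; hence R_5(7) > 337.

E[X] = 91989916924632/95367431640625 ≈ 0.9646; E[X] < 1, so R_5(7) > 337.


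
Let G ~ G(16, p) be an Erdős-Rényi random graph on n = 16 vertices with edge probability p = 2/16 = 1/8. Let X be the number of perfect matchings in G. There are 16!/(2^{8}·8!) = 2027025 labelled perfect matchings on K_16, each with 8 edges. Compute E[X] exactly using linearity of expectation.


K_16 has 16!/(2^{8}·8!) = 2027025 labelled perfect matchings.
For each such perfect matching H, let X_H = 1 if all 8 edges of H are present in G. Then P[X_H = 1] = p^{8} = (1/8)^{8} = 1/16777216.
By linearity: E[X] = Σ_H E[X_H] = 2027025 · p^{8} = 2027025 · 1/16777216 = 2027025/16777216.
Numerically: E[X] ≈ 0.12082.

E[X] = 2027025 · (1/8)^{8} = 2027025/16777216 ≈ 0.12082.


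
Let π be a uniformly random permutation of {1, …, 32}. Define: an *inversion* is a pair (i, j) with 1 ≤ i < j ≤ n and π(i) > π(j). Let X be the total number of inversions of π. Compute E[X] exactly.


Write X = Σ X_I over the C(32, 2) = 496 pairs i < j, with X_I the indicator of one inversion.
There are 496 indicators.
For each fixed pair i < j, the values π(i) and π(j) are two distinct elements of {1, …, 32} in uniformly random order; by symmetry P[π(i) > π(j)] = 1/2.
By linearity: E[X] = 496 · (1/2) = C(32, 2) · (1/2) = 496/2 = 248 ≈ 248.000.

E[X] = 248 = 248.000.


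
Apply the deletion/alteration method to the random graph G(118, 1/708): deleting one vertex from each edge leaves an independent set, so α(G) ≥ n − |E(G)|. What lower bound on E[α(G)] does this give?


E[|E(G)|] = C(118, 2)·p = 6903 · (1/708) = 39/4.
E[α(G)] ≥ n − E[|E(G)|] = 118 − 39/4 = 433/4.
Numerically: ≈ 108.250000.
(This is only a lower bound; the true E[α(G)] may be larger.)

E[α(G)] ≥ 433/4 ≈ 108.250000.


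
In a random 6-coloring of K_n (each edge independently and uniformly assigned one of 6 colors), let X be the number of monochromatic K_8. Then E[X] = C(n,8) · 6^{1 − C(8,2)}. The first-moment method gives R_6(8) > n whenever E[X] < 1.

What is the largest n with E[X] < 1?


We need C(n, 8) · 6^{1 − 28} < 1, i.e. C(n, 8) < 6^{28 − 1} = 1023490369077469249536.
Check values of n near the boundary:
  n = 1594: C(1594, 8) = 1015652773590544255167; 1015652773590544255167 < 1023490369077469249536? YES
  n = 1595: C(1595, 8) = 1020772636343363633895; 1020772636343363633895 < 1023490369077469249536? YES
  n = 1596: C(1596, 8) = 1025915067760710553965; 1025915067760710553965 < 1023490369077469249536? NO
The largest n with C(n, 8) < 1023490369077469249536 is n = 1595 (where E[X] = 113419181815929292655/113721152119718805504 ≈ 0.9973446). Hence R_6(8) > 1595, i.e. R_6(8) ≥ 1596.

Largest n = 1595; hence R_6(8) > 1595.


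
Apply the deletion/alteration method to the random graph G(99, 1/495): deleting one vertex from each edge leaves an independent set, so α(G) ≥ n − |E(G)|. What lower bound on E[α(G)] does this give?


E[|E(G)|] = C(99, 2)·p = 4851 · (1/495) = 49/5.
E[α(G)] ≥ n − E[|E(G)|] = 99 − 49/5 = 446/5.
Numerically: ≈ 89.2000.
(This is only a lower bound; the true E[α(G)] may be larger.)

E[α(G)] ≥ 446/5 ≈ 89.2000.


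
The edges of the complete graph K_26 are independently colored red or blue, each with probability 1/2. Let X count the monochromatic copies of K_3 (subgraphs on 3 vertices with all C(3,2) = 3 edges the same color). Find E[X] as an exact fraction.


Let X = Σ_S X_S over the C(26, 3) = 2600 subsets S of size 3, where X_S = 1 if the K_3 on S is monochromatic.
For a fixed S, the K_3 on S has C(3, 2) = 3 edges. P[all 3 edges red] = (1/2)^3, and likewise for blue, so P[monochromatic] = 2·(1/2)^3 = 2^{1 − 3} = 1/4.
Summing: E[X] = C(26, 3) · 2^{1 − 3} = 2600 · 1/4 = 650.
Numerically: E[X] ≈ 650.000000.

E[X] = C(26,3)·2^(1−C(3,2)) = 650 ≈ 650.000000.


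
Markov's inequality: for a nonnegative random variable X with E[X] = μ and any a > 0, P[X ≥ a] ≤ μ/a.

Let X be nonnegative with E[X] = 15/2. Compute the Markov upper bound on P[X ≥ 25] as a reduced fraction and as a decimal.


μ = E[X] = 15/2, a = 25.
Markov: P[X ≥ 25] ≤ μ/a = (15/2)/25 = 3/10.
Numerically: ≈ 0.300.
(Since a = 25 > μ = 7.500, the bound 3/10 is < 1 and informative.)

P[X ≥ 25] ≤ 3/10 ≈ 0.300.


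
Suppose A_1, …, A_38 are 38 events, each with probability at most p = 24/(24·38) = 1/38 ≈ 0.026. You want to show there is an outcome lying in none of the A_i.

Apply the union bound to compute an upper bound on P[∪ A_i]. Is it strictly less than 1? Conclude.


Union bound: P[∪_{i=1}^{38} A_i] ≤ Σ_i P[A_i] ≤ 38·p = 38·(1/38) = 1.
Numerically: 1 ≈ 1.000.
Is 1 < 1? NO.
Since the bound 1 is ≥ 1, the union bound is uninformative here; it does NOT by itself certify existence.

38·p = 1 ≈ 1.000; existence NOT certified by the union bound.


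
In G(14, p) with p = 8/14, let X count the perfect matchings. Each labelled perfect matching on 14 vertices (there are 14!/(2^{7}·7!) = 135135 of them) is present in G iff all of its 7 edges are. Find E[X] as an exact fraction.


K_14 has 14!/(2^{7}·7!) = 135135 labelled perfect matchings.
For each such perfect matching H, let X_H = 1 if all 7 edges of H are present in G. Then P[X_H = 1] = p^{7} = (4/7)^{7} = 16384/823543.
Summing the indicators: E[X] = Σ_H E[X_H] = 135135 · p^{7} = 135135 · 16384/823543 = 316293120/117649.
Numerically: E[X] ≈ 2688.

E[X] = 135135 · (4/7)^{7} = 316293120/117649 ≈ 2688.


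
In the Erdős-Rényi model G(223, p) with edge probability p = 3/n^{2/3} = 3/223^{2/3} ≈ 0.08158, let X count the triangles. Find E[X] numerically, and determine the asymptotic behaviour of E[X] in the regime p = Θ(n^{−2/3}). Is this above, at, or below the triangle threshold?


Number of potential triangles: C(223, 3) = 1823471.
Each occurs with probability p³ ≈ (0.08158)³ ≈ 5.429427e-04.
By linearity: E[X] = C(223, 3)·p³ ≈ 1823471 · 5.429427e-04 ≈ 990.0404.
Since α = 2/3 < 1, p = c/n^{2/3} ≫ 1/n is above the triangle threshold p ~ 1/n. Asymptotically E[X] ~ (c³/6)·n^{3(1−α)} = (3³/6)·n^{1} → ∞; triangles are abundant w.h.p.

E[X] ≈ 990.0404; in regime p = Θ(1/n^{2/3}) E[X] diverges (above the triangle threshold p ~ 1/n).


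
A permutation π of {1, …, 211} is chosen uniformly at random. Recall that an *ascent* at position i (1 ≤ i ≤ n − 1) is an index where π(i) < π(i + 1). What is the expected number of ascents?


Write X = Σ X_I over i = 1, …, 210, with X_I the indicator of one ascent.
There are 210 indicators.
For each fixed i, the pair (π(i), π(i+1)) is a uniformly random ordered pair of distinct values from {1, …, 211}; by symmetry P[π(i) < π(i+1)] = 1/2.
By linearity: E[X] = 210 · (1/2) = (211 − 1) · (1/2) = 105 ≈ 105.000000.

E[X] = 105 = 105.000000.


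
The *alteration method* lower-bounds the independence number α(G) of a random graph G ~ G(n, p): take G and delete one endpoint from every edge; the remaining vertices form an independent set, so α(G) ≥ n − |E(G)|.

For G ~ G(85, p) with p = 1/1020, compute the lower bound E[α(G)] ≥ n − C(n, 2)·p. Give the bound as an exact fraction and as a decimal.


E[|E(G)|] = C(85, 2)·p = 3570 · (1/1020) = 7/2.
E[α(G)] ≥ n − E[|E(G)|] = 85 − 7/2 = 163/2.
Numerically: ≈ 81.500000.
(This is only a lower bound; the true E[α(G)] may be larger.)

E[α(G)] ≥ 163/2 ≈ 81.500000.


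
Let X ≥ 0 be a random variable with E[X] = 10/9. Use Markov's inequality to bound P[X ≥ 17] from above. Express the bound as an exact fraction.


μ = E[X] = 10/9, a = 17.
Markov: P[X ≥ 17] ≤ μ/a = (10/9)/17 = 10/153.
Numerically: ≈ 0.065.
(Since a = 17 > μ = 1.111, the bound 10/153 is < 1 and informative.)

P[X ≥ 17] ≤ 10/153 ≈ 0.065.


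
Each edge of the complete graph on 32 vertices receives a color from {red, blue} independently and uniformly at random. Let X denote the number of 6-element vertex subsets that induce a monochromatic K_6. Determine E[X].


Let X = Σ_S X_S over the C(32, 6) = 906192 subsets S of size 6, where X_S = 1 if the K_6 on S is monochromatic.
For a fixed S, the K_6 on S has C(6, 2) = 15 edges. P[all 15 edges red] = (1/2)^15, and likewise for blue, so P[monochromatic] = 2·(1/2)^15 = 2^{1 − 15} = 1/16384.
Summing: E[X] = C(32, 6) · 2^{1 − 15} = 906192 · 1/16384 = 56637/1024.
Numerically: E[X] ≈ 55.3096.

E[X] = C(32,6)·2^(1−C(6,2)) = 56637/1024 ≈ 55.3096.


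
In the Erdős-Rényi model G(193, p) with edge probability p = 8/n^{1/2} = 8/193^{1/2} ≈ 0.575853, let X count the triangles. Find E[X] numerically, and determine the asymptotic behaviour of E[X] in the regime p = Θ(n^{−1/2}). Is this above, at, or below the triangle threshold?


Number of potential triangles: C(193, 3) = 1179616.
Each occurs with probability p³ ≈ (0.575853)³ ≈ 1.90956303e-01.
By linearity: E[X] = C(193, 3)·p³ ≈ 1179616 · 1.90956303e-01 ≈ 225255.110071.
Since α = 1/2 < 1, p = c/n^{1/2} ≫ 1/n is above the triangle threshold p ~ 1/n. Asymptotically E[X] ~ (c³/6)·n^{3(1−α)} = (8³/6)·n^{1.5} → ∞; triangles are abundant w.h.p.

E[X] ≈ 225255.110071; in regime p = Θ(1/n^{1/2}) E[X] diverges (above the triangle threshold p ~ 1/n).


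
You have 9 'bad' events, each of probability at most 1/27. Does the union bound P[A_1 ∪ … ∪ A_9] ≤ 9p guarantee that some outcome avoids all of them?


Union bound: P[∪_{i=1}^{9} A_i] ≤ Σ_i P[A_i] ≤ 9·p = 9·(1/27) = 1/3.
Numerically: 1/3 ≈ 0.333.
Is 1/3 < 1? YES.
Since P[∪ A_i] ≤ 1/3 < 1, the complement has P[∩ A_i^c] ≥ 1 − 1/3 = 2/3 > 0, so some outcome avoids every A_i.

9·p = 1/3 ≈ 0.333; existence CERTIFIED by the union bound.


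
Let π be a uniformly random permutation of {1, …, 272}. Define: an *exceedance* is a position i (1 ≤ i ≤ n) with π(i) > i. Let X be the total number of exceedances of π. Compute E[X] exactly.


Write X = Σ_{i=1}^{272} X_i, where X_i = 1_{π(i) > i}.
For each fixed i, π(i) is uniform over {1, …, 272} (marginal of a uniform permutation), so P[π(i) > i] = (n − i)/n. Summing: Σ_{i=1}^{272} (n − i)/n = (0 + 1 + … + 271)/272 = 272(272 − 1)/(2·272) = (272 − 1)/2.
Hence E[X] = Σ_{i=1}^{272} (272 − i)/272 = 271/2 ≈ 135.500.

E[X] = 271/2 = 135.500.


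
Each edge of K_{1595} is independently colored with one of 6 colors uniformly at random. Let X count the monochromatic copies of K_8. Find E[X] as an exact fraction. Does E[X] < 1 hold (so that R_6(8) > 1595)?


E[X] = C(1595, 8) · 6^{1 − 28} = 1020772636343363633895 · 6^{−27} = 1020772636343363633895/1023490369077469249536.
As a reduced fraction: E[X] = 113419181815929292655/113721152119718805504 ≈ 0.9973446.
Is E[X] < 1? YES.
Since E[X] < 1, there exists a 6-coloring of K_{1595} with no monochromatic K_8; hence R_6(8) > 1595.

E[X] = 113419181815929292655/113721152119718805504 ≈ 0.9973446; E[X] < 1, so R_6(8) > 1595.


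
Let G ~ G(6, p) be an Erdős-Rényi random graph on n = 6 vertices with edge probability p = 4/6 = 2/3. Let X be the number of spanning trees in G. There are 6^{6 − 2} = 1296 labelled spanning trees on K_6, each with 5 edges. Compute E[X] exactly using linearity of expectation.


K_6 has 6^{6 − 2} = 1296 labelled spanning trees.
For each such spanning tree H, let X_H = 1 if all 5 edges of H are present in G. Then P[X_H = 1] = p^{5} = (2/3)^{5} = 32/243.
Summing the indicators: E[X] = Σ_H E[X_H] = 1296 · p^{5} = 1296 · 32/243 = 512/3.
Numerically: E[X] ≈ 171.

E[X] = 1296 · (2/3)^{5} = 512/3 ≈ 171.


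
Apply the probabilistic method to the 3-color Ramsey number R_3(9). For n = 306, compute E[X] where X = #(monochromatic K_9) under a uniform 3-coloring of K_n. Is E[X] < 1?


E[X] = C(306, 9) · 3^{1 − 36} = 57564745737892900 · 3^{−35} = 57564745737892900/50031545098999707.
As a reduced fraction: E[X] = 57564745737892900/50031545098999707 ≈ 1.1506.
Is E[X] < 1? NO.
Since E[X] ≥ 1, the first-moment bound is inconclusive at n = 306; it does NOT by itself certify R_3(9) > 306.

E[X] = 57564745737892900/50031545098999707 ≈ 1.1506; E[X] ≥ 1; first-moment method inconclusive here.


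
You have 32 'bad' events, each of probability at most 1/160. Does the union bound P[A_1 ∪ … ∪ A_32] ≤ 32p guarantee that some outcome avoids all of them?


Union bound: P[∪_{i=1}^{32} A_i] ≤ Σ_i P[A_i] ≤ 32·p = 32·(1/160) = 1/5.
Numerically: 1/5 ≈ 0.200.
Is 1/5 < 1? YES.
Since P[∪ A_i] ≤ 1/5 < 1, the complement has P[∩ A_i^c] ≥ 1 − 1/5 = 4/5 > 0, so some outcome avoids every A_i.

32·p = 1/5 ≈ 0.200; existence CERTIFIED by the union bound.


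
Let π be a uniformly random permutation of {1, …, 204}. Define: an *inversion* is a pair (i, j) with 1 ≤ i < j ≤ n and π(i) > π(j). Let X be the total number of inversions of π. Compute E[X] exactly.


Write X = Σ X_I over the C(204, 2) = 20706 pairs i < j, with X_I the indicator of one inversion.
There are 20706 indicators.
For each fixed pair i < j, the values π(i) and π(j) are two distinct elements of {1, …, 204} in uniformly random order; by symmetry P[π(i) > π(j)] = 1/2.
By linearity: E[X] = 20706 · (1/2) = C(204, 2) · (1/2) = 20706/2 = 10353 ≈ 10353.000.

E[X] = 10353 = 10353.000.


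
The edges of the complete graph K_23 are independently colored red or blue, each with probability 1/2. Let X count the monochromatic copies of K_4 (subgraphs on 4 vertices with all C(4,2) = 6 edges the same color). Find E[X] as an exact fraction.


Let X = Σ_S X_S over the C(23, 4) = 8855 subsets S of size 4, where X_S = 1 if the K_4 on S is monochromatic.
For a fixed S, the K_4 on S has C(4, 2) = 6 edges. P[all 6 edges red] = (1/2)^6, and likewise for blue, so P[monochromatic] = 2·(1/2)^6 = 2^{1 − 6} = 1/32.
By linearity of expectation: E[X] = C(23, 4) · 2^{1 − 6} = 8855 · 1/32 = 8855/32.
Numerically: E[X] ≈ 276.7188.

E[X] = C(23,4)·2^(1−C(4,2)) = 8855/32 ≈ 276.7188.


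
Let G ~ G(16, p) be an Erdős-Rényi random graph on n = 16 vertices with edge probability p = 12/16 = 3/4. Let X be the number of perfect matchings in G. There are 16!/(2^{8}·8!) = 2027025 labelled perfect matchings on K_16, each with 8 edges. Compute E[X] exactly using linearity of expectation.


K_16 has 16!/(2^{8}·8!) = 2027025 labelled perfect matchings.
For each such perfect matching H, let X_H = 1 if all 8 edges of H are present in G. Then P[X_H = 1] = p^{8} = (3/4)^{8} = 6561/65536.
Summing the indicators: E[X] = Σ_H E[X_H] = 2027025 · p^{8} = 2027025 · 6561/65536 = 13299311025/65536.
Numerically: E[X] ≈ 2.0293e+05.

E[X] = 2027025 · (3/4)^{8} = 13299311025/65536 ≈ 2.0293e+05.


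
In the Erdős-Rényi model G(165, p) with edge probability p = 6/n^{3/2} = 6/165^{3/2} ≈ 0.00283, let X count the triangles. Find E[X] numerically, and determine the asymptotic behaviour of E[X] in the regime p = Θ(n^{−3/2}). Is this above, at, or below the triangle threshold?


Number of potential triangles: C(165, 3) = 735130.
Each occurs with probability p³ ≈ (0.00283)³ ≈ 2.26869e-08.
By linearity: E[X] = C(165, 3)·p³ ≈ 735130 · 2.26869e-08 ≈ 0.017.
Since α = 3/2 > 1, p = c/n^{3/2} = o(1/n) is below the triangle threshold p ~ 1/n. Asymptotically E[X] ~ (c³/6)·n^{3(1−α)} = (6³/6)·n^{-1.5} → 0, so by Markov's inequality G has no triangles w.h.p.

E[X] ≈ 0.017; in regime p = Θ(1/n^{3/2}) E[X] tends to 0 (below the triangle threshold p ~ 1/n).


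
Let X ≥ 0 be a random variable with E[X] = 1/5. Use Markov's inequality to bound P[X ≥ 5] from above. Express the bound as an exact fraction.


μ = E[X] = 1/5, a = 5.
Markov: P[X ≥ 5] ≤ μ/a = (1/5)/5 = 1/25.
Numerically: ≈ 0.040000.
(Since a = 5 > μ = 0.200000, the bound 1/25 is < 1 and informative.)

P[X ≥ 5] ≤ 1/25 ≈ 0.040000.


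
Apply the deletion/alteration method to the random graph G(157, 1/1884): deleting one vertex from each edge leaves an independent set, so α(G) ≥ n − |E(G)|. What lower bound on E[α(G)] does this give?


E[|E(G)|] = C(157, 2)·p = 12246 · (1/1884) = 13/2.
E[α(G)] ≥ n − E[|E(G)|] = 157 − 13/2 = 301/2.
Numerically: ≈ 150.50000.
(This is only a lower bound; the true E[α(G)] may be larger.)

E[α(G)] ≥ 301/2 ≈ 150.50000.


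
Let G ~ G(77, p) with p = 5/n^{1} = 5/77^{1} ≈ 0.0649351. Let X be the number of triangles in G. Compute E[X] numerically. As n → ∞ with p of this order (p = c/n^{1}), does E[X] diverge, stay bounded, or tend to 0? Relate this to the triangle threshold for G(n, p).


Number of potential triangles: C(77, 3) = 73150.
Each occurs with probability p³ ≈ (0.0649351)³ ≈ 2.73802770e-04.
By linearity: E[X] = C(77, 3)·p³ ≈ 73150 · 2.73802770e-04 ≈ 20.028673.
Here α = 1, so p = 5/n is exactly at the triangle threshold p ~ 1/n. Asymptotically E[X] → c³/6 = 5³/6 = 125/6 ≈ 20.833333, a bounded constant. In this regime the triangle count is asymptotically Poisson(c³/6).

E[X] ≈ 20.028673; in regime p = Θ(1/n^{1}) E[X] stays bounded (at the triangle threshold p ~ 1/n).


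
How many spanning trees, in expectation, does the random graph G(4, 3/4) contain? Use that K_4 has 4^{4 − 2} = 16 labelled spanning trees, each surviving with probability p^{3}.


K_4 has 4^{4 − 2} = 16 labelled spanning trees.
For each such spanning tree H, let X_H = 1 if all 3 edges of H are present in G. Then P[X_H = 1] = p^{3} = (3/4)^{3} = 27/64.
Summing the indicators: E[X] = Σ_H E[X_H] = 16 · p^{3} = 16 · 27/64 = 27/4.
Numerically: E[X] ≈ 6.75.

E[X] = 16 · (3/4)^{3} = 27/4 ≈ 6.75.


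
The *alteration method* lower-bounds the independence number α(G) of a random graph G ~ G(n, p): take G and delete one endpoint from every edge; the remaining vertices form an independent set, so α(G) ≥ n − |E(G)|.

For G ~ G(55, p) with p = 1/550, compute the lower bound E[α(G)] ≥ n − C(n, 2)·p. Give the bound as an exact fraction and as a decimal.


E[|E(G)|] = C(55, 2)·p = 1485 · (1/550) = 27/10.
E[α(G)] ≥ n − E[|E(G)|] = 55 − 27/10 = 523/10.
Numerically: ≈ 52.300000.
(This is only a lower bound; the true E[α(G)] may be larger.)

E[α(G)] ≥ 523/10 ≈ 52.300000.


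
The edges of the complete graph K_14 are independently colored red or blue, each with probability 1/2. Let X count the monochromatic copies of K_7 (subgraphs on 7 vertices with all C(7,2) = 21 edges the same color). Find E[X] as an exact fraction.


Let X = Σ_S X_S over the C(14, 7) = 3432 subsets S of size 7, where X_S = 1 if the K_7 on S is monochromatic.
For a fixed S, the K_7 on S has C(7, 2) = 21 edges. P[all 21 edges red] = (1/2)^21, and likewise for blue, so P[monochromatic] = 2·(1/2)^21 = 2^{1 − 21} = 1/1048576.
Summing: E[X] = C(14, 7) · 2^{1 − 21} = 3432 · 1/1048576 = 429/131072.
Numerically: E[X] ≈ 0.0033.

E[X] = C(14,7)·2^(1−C(7,2)) = 429/131072 ≈ 0.0033.


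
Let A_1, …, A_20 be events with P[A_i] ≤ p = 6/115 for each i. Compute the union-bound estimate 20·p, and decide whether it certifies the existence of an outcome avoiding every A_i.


Union bound: P[∪_{i=1}^{20} A_i] ≤ Σ_i P[A_i] ≤ 20·p = 20·(6/115) = 24/23.
Numerically: 24/23 ≈ 1.04348.
Is 24/23 < 1? NO.
Since the bound 24/23 is ≥ 1, the union bound is uninformative here; it does NOT by itself certify existence.

20·p = 24/23 ≈ 1.04348; existence NOT certified by the union bound.


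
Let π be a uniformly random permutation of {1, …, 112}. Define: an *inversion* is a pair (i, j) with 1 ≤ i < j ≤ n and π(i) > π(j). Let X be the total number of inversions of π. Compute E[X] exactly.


Write X = Σ X_I over the C(112, 2) = 6216 pairs i < j, with X_I the indicator of one inversion.
There are 6216 indicators.
For each fixed pair i < j, the values π(i) and π(j) are two distinct elements of {1, …, 112} in uniformly random order; by symmetry P[π(i) > π(j)] = 1/2.
By linearity: E[X] = 6216 · (1/2) = C(112, 2) · (1/2) = 6216/2 = 3108 ≈ 3108.000.

E[X] = 3108 = 3108.000.


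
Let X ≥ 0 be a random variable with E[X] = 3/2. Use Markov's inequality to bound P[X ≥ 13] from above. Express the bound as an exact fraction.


μ = E[X] = 3/2, a = 13.
Markov: P[X ≥ 13] ≤ μ/a = (3/2)/13 = 3/26.
Numerically: ≈ 0.115385.
(Since a = 13 > μ = 1.500000, the bound 3/26 is < 1 and informative.)

P[X ≥ 13] ≤ 3/26 ≈ 0.115385.


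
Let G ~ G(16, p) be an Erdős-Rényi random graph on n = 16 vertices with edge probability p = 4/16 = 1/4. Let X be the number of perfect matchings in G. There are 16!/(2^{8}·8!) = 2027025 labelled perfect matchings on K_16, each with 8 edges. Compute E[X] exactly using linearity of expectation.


K_16 has 16!/(2^{8}·8!) = 2027025 labelled perfect matchings.
For each such perfect matching H, let X_H = 1 if all 8 edges of H are present in G. Then P[X_H = 1] = p^{8} = (1/4)^{8} = 1/65536.
By linearity of expectation: E[X] = Σ_H E[X_H] = 2027025 · p^{8} = 2027025 · 1/65536 = 2027025/65536.
Numerically: E[X] ≈ 30.9299.

E[X] = 2027025 · (1/4)^{8} = 2027025/65536 ≈ 30.9299.


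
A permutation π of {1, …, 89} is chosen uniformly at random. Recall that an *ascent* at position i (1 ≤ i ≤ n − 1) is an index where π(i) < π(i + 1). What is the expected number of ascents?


Write X = Σ X_I over i = 1, …, 88, with X_I the indicator of one ascent.
There are 88 indicators.
For each fixed i, the pair (π(i), π(i+1)) is a uniformly random ordered pair of distinct values from {1, …, 89}; by symmetry P[π(i) < π(i+1)] = 1/2.
By linearity: E[X] = 88 · (1/2) = (89 − 1) · (1/2) = 44 ≈ 44.00000.

E[X] = 44 = 44.00000.


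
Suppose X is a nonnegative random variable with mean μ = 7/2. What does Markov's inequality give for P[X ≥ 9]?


μ = E[X] = 7/2, a = 9.
Markov: P[X ≥ 9] ≤ μ/a = (7/2)/9 = 7/18.
Numerically: ≈ 0.388889.
(Since a = 9 > μ = 3.500000, the bound 7/18 is < 1 and informative.)

P[X ≥ 9] ≤ 7/18 ≈ 0.388889.


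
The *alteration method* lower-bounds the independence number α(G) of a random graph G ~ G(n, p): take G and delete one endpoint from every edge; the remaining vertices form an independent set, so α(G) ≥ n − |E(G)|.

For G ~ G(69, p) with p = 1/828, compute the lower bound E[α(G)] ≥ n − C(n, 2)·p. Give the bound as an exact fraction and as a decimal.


E[|E(G)|] = C(69, 2)·p = 2346 · (1/828) = 17/6.
E[α(G)] ≥ n − E[|E(G)|] = 69 − 17/6 = 397/6.
Numerically: ≈ 66.167.
(This is only a lower bound; the true E[α(G)] may be larger.)

E[α(G)] ≥ 397/6 ≈ 66.167.


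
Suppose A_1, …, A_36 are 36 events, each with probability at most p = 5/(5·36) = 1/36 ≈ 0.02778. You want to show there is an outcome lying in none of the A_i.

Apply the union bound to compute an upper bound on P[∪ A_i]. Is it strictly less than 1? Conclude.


Union bound: P[∪_{i=1}^{36} A_i] ≤ Σ_i P[A_i] ≤ 36·p = 36·(1/36) = 1.
Numerically: 1 ≈ 1.00000.
Is 1 < 1? NO.
Since the bound 1 is ≥ 1, the union bound is uninformative here; it does NOT by itself certify existence.

36·p = 1 ≈ 1.00000; existence NOT certified by the union bound.


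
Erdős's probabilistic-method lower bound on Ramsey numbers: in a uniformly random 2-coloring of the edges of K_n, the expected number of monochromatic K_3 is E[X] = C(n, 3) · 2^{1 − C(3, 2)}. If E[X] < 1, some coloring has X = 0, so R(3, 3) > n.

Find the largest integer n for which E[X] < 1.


We need C(n, 3) · 2^{1 − 3} < 1, i.e. C(n, 3) < 2^{3 − 1} = 4.
Check values of n near the boundary:
  n = 3: C(3, 3) = 1; 1 < 4? YES
  n = 4: C(4, 3) = 4; 4 < 4? NO
The largest n with C(n, 3) < 4 is n = 3 (where E[X] = 1/4 ≈ 0.2500000). Hence R(3, 3) > 3, i.e. R(3, 3) ≥ 4.

Largest n = 3; hence R(3, 3) > 3.


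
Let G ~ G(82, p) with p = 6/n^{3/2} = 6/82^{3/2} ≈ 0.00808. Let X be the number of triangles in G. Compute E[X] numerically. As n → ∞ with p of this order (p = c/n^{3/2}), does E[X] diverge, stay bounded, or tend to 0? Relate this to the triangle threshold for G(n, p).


Number of potential triangles: C(82, 3) = 88560.
Each occurs with probability p³ ≈ (0.00808)³ ≈ 5.275838e-07.
By linearity: E[X] = C(82, 3)·p³ ≈ 88560 · 5.275838e-07 ≈ 0.0467.
Since α = 3/2 > 1, p = c/n^{3/2} = o(1/n) is below the triangle threshold p ~ 1/n. Asymptotically E[X] ~ (c³/6)·n^{3(1−α)} = (6³/6)·n^{-1.5} → 0, so by Markov's inequality G has no triangles w.h.p.

E[X] ≈ 0.0467; in regime p = Θ(1/n^{3/2}) E[X] tends to 0 (below the triangle threshold p ~ 1/n).


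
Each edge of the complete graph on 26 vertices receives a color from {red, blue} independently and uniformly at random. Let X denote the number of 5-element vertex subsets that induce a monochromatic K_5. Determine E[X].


Let X = Σ_S X_S over the C(26, 5) = 65780 subsets S of size 5, where X_S = 1 if the K_5 on S is monochromatic.
For a fixed S, the K_5 on S has C(5, 2) = 10 edges. P[all 10 edges red] = (1/2)^10, and likewise for blue, so P[monochromatic] = 2·(1/2)^10 = 2^{1 − 10} = 1/512.
Summing: E[X] = C(26, 5) · 2^{1 − 10} = 65780 · 1/512 = 16445/128.
Numerically: E[X] ≈ 128.47656.

E[X] = C(26,5)·2^(1−C(5,2)) = 16445/128 ≈ 128.47656.


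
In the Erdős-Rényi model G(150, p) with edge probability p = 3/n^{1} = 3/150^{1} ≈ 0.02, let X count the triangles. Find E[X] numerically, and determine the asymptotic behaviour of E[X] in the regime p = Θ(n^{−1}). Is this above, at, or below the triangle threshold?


Number of potential triangles: C(150, 3) = 551300.
Each occurs with probability p³ ≈ (0.02)³ ≈ 8.00000000e-06.
By linearity: E[X] = C(150, 3)·p³ ≈ 551300 · 8.00000000e-06 ≈ 4.410400.
Here α = 1, so p = 3/n is exactly at the triangle threshold p ~ 1/n. Asymptotically E[X] → c³/6 = 3³/6 = 9/2 ≈ 4.500000, a bounded constant. In this regime the triangle count is asymptotically Poisson(c³/6).

E[X] ≈ 4.410400; in regime p = Θ(1/n^{1}) E[X] stays bounded (at the triangle threshold p ~ 1/n).


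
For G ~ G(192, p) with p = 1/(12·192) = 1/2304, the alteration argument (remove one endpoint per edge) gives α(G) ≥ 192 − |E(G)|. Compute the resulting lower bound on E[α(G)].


E[|E(G)|] = C(192, 2)·p = 18336 · (1/2304) = 191/24.
E[α(G)] ≥ n − E[|E(G)|] = 192 − 191/24 = 4417/24.
Numerically: ≈ 184.0417.
(This is only a lower bound; the true E[α(G)] may be larger.)

E[α(G)] ≥ 4417/24 ≈ 184.0417.


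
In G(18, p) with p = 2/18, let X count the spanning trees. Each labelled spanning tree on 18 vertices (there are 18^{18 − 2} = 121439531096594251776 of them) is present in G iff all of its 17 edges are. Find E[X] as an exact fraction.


K_18 has 18^{18 − 2} = 121439531096594251776 labelled spanning trees.
For each such spanning tree H, let X_H = 1 if all 17 edges of H are present in G. Then P[X_H = 1] = p^{17} = (1/9)^{17} = 1/16677181699666569.
Summing the indicators: E[X] = Σ_H E[X_H] = 121439531096594251776 · p^{17} = 121439531096594251776 · 1/16677181699666569 = 65536/9.
Numerically: E[X] ≈ 7282.

E[X] = 121439531096594251776 · (1/9)^{17} = 65536/9 ≈ 7282.


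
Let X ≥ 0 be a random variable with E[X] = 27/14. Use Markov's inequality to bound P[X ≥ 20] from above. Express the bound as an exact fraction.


μ = E[X] = 27/14, a = 20.
Markov: P[X ≥ 20] ≤ μ/a = (27/14)/20 = 27/280.
Numerically: ≈ 0.09643.
(Since a = 20 > μ = 1.92857, the bound 27/280 is < 1 and informative.)

P[X ≥ 20] ≤ 27/280 ≈ 0.09643.
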